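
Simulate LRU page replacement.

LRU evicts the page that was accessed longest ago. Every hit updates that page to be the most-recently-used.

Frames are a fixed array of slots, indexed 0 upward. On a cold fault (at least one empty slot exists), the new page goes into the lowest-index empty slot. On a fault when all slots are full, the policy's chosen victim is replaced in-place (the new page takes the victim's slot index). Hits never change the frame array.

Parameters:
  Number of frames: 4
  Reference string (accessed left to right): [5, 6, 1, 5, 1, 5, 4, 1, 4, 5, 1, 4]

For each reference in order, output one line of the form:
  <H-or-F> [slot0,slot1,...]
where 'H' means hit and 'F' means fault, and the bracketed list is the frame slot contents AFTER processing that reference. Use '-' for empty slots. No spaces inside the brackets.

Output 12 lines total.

F [5,-,-,-]
F [5,6,-,-]
F [5,6,1,-]
H [5,6,1,-]
H [5,6,1,-]
H [5,6,1,-]
F [5,6,1,4]
H [5,6,1,4]
H [5,6,1,4]
H [5,6,1,4]
H [5,6,1,4]
H [5,6,1,4]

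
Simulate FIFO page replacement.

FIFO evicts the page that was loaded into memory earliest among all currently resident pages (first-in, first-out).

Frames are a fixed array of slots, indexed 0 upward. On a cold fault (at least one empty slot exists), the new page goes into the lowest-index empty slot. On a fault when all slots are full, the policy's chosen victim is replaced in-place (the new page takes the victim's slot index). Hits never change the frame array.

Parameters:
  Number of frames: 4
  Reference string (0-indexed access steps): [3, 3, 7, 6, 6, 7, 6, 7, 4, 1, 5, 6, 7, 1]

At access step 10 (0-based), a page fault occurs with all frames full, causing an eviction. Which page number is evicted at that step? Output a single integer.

Step 0: ref 3 -> FAULT, frames=[3,-,-,-]
Step 1: ref 3 -> HIT, frames=[3,-,-,-]
Step 2: ref 7 -> FAULT, frames=[3,7,-,-]
Step 3: ref 6 -> FAULT, frames=[3,7,6,-]
Step 4: ref 6 -> HIT, frames=[3,7,6,-]
Step 5: ref 7 -> HIT, frames=[3,7,6,-]
Step 6: ref 6 -> HIT, frames=[3,7,6,-]
Step 7: ref 7 -> HIT, frames=[3,7,6,-]
Step 8: ref 4 -> FAULT, frames=[3,7,6,4]
Step 9: ref 1 -> FAULT, evict 3, frames=[1,7,6,4]
Step 10: ref 5 -> FAULT, evict 7, frames=[1,5,6,4]
At step 10: evicted page 7

Answer: 7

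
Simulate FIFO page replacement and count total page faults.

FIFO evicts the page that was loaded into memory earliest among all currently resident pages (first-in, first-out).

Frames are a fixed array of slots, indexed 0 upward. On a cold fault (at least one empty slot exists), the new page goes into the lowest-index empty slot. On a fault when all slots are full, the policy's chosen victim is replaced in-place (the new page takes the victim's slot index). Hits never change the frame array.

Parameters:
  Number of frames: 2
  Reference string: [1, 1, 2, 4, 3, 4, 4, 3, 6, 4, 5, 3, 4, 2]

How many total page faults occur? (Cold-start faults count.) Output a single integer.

Step 0: ref 1 → FAULT, frames=[1,-]
Step 1: ref 1 → HIT, frames=[1,-]
Step 2: ref 2 → FAULT, frames=[1,2]
Step 3: ref 4 → FAULT (evict 1), frames=[4,2]
Step 4: ref 3 → FAULT (evict 2), frames=[4,3]
Step 5: ref 4 → HIT, frames=[4,3]
Step 6: ref 4 → HIT, frames=[4,3]
Step 7: ref 3 → HIT, frames=[4,3]
Step 8: ref 6 → FAULT (evict 4), frames=[6,3]
Step 9: ref 4 → FAULT (evict 3), frames=[6,4]
Step 10: ref 5 → FAULT (evict 6), frames=[5,4]
Step 11: ref 3 → FAULT (evict 4), frames=[5,3]
Step 12: ref 4 → FAULT (evict 5), frames=[4,3]
Step 13: ref 2 → FAULT (evict 3), frames=[4,2]
Total faults: 10

Answer: 10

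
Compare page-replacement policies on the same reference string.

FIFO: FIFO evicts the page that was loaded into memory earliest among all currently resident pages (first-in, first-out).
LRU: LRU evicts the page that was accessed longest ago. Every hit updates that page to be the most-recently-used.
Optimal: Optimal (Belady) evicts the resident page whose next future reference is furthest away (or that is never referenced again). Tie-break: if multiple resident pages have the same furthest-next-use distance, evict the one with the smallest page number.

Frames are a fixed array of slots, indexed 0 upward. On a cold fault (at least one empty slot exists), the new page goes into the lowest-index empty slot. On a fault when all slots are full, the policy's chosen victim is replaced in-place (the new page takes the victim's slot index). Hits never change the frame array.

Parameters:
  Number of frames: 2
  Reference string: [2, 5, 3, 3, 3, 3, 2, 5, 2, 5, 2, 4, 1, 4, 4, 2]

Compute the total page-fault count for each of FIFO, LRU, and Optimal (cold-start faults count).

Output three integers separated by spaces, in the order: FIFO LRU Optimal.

--- FIFO ---
  step 0: ref 2 -> FAULT, frames=[2,-] (faults so far: 1)
  step 1: ref 5 -> FAULT, frames=[2,5] (faults so far: 2)
  step 2: ref 3 -> FAULT, evict 2, frames=[3,5] (faults so far: 3)
  step 3: ref 3 -> HIT, frames=[3,5] (faults so far: 3)
  step 4: ref 3 -> HIT, frames=[3,5] (faults so far: 3)
  step 5: ref 3 -> HIT, frames=[3,5] (faults so far: 3)
  step 6: ref 2 -> FAULT, evict 5, frames=[3,2] (faults so far: 4)
  step 7: ref 5 -> FAULT, evict 3, frames=[5,2] (faults so far: 5)
  step 8: ref 2 -> HIT, frames=[5,2] (faults so far: 5)
  step 9: ref 5 -> HIT, frames=[5,2] (faults so far: 5)
  step 10: ref 2 -> HIT, frames=[5,2] (faults so far: 5)
  step 11: ref 4 -> FAULT, evict 2, frames=[5,4] (faults so far: 6)
  step 12: ref 1 -> FAULT, evict 5, frames=[1,4] (faults so far: 7)
  step 13: ref 4 -> HIT, frames=[1,4] (faults so far: 7)
  step 14: ref 4 -> HIT, frames=[1,4] (faults so far: 7)
  step 15: ref 2 -> FAULT, evict 4, frames=[1,2] (faults so far: 8)
  FIFO total faults: 8
--- LRU ---
  step 0: ref 2 -> FAULT, frames=[2,-] (faults so far: 1)
  step 1: ref 5 -> FAULT, frames=[2,5] (faults so far: 2)
  step 2: ref 3 -> FAULT, evict 2, frames=[3,5] (faults so far: 3)
  step 3: ref 3 -> HIT, frames=[3,5] (faults so far: 3)
  step 4: ref 3 -> HIT, frames=[3,5] (faults so far: 3)
  step 5: ref 3 -> HIT, frames=[3,5] (faults so far: 3)
  step 6: ref 2 -> FAULT, evict 5, frames=[3,2] (faults so far: 4)
  step 7: ref 5 -> FAULT, evict 3, frames=[5,2] (faults so far: 5)
  step 8: ref 2 -> HIT, frames=[5,2] (faults so far: 5)
  step 9: ref 5 -> HIT, frames=[5,2] (faults so far: 5)
  step 10: ref 2 -> HIT, frames=[5,2] (faults so far: 5)
  step 11: ref 4 -> FAULT, evict 5, frames=[4,2] (faults so far: 6)
  step 12: ref 1 -> FAULT, evict 2, frames=[4,1] (faults so far: 7)
  step 13: ref 4 -> HIT, frames=[4,1] (faults so far: 7)
  step 14: ref 4 -> HIT, frames=[4,1] (faults so far: 7)
  step 15: ref 2 -> FAULT, evict 1, frames=[4,2] (faults so far: 8)
  LRU total faults: 8
--- Optimal ---
  step 0: ref 2 -> FAULT, frames=[2,-] (faults so far: 1)
  step 1: ref 5 -> FAULT, frames=[2,5] (faults so far: 2)
  step 2: ref 3 -> FAULT, evict 5, frames=[2,3] (faults so far: 3)
  step 3: ref 3 -> HIT, frames=[2,3] (faults so far: 3)
  step 4: ref 3 -> HIT, frames=[2,3] (faults so far: 3)
  step 5: ref 3 -> HIT, frames=[2,3] (faults so far: 3)
  step 6: ref 2 -> HIT, frames=[2,3] (faults so far: 3)
  step 7: ref 5 -> FAULT, evict 3, frames=[2,5] (faults so far: 4)
  step 8: ref 2 -> HIT, frames=[2,5] (faults so far: 4)
  step 9: ref 5 -> HIT, frames=[2,5] (faults so far: 4)
  step 10: ref 2 -> HIT, frames=[2,5] (faults so far: 4)
  step 11: ref 4 -> FAULT, evict 5, frames=[2,4] (faults so far: 5)
  step 12: ref 1 -> FAULT, evict 2, frames=[1,4] (faults so far: 6)
  step 13: ref 4 -> HIT, frames=[1,4] (faults so far: 6)
  step 14: ref 4 -> HIT, frames=[1,4] (faults so far: 6)
  step 15: ref 2 -> FAULT, evict 1, frames=[2,4] (faults so far: 7)
  Optimal total faults: 7

Answer: 8 8 7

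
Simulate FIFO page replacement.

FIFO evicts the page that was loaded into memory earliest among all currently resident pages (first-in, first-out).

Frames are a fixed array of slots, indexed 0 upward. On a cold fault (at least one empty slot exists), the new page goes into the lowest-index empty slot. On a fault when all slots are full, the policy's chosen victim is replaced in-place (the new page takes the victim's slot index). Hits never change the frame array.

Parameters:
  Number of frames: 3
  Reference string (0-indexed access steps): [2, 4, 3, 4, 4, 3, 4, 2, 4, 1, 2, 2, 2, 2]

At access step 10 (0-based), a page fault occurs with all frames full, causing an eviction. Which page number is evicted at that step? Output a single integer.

Step 0: ref 2 -> FAULT, frames=[2,-,-]
Step 1: ref 4 -> FAULT, frames=[2,4,-]
Step 2: ref 3 -> FAULT, frames=[2,4,3]
Step 3: ref 4 -> HIT, frames=[2,4,3]
Step 4: ref 4 -> HIT, frames=[2,4,3]
Step 5: ref 3 -> HIT, frames=[2,4,3]
Step 6: ref 4 -> HIT, frames=[2,4,3]
Step 7: ref 2 -> HIT, frames=[2,4,3]
Step 8: ref 4 -> HIT, frames=[2,4,3]
Step 9: ref 1 -> FAULT, evict 2, frames=[1,4,3]
Step 10: ref 2 -> FAULT, evict 4, frames=[1,2,3]
At step 10: evicted page 4

Answer: 4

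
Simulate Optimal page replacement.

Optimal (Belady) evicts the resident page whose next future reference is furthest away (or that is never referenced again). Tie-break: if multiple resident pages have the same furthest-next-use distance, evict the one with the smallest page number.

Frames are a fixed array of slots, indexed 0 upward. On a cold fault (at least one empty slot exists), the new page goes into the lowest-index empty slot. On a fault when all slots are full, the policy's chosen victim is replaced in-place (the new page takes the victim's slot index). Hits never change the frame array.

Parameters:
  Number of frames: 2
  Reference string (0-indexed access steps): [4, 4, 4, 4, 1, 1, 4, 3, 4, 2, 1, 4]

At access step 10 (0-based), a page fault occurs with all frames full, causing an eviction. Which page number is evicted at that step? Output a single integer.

Answer: 2

Derivation:
Step 0: ref 4 -> FAULT, frames=[4,-]
Step 1: ref 4 -> HIT, frames=[4,-]
Step 2: ref 4 -> HIT, frames=[4,-]
Step 3: ref 4 -> HIT, frames=[4,-]
Step 4: ref 1 -> FAULT, frames=[4,1]
Step 5: ref 1 -> HIT, frames=[4,1]
Step 6: ref 4 -> HIT, frames=[4,1]
Step 7: ref 3 -> FAULT, evict 1, frames=[4,3]
Step 8: ref 4 -> HIT, frames=[4,3]
Step 9: ref 2 -> FAULT, evict 3, frames=[4,2]
Step 10: ref 1 -> FAULT, evict 2, frames=[4,1]
At step 10: evicted page 2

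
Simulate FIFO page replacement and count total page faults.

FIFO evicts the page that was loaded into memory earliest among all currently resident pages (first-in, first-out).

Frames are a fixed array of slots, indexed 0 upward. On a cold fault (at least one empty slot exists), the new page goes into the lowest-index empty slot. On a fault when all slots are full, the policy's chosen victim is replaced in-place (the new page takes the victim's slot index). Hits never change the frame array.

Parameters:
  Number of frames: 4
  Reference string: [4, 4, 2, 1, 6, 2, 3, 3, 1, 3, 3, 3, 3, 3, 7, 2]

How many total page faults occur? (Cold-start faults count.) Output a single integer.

Answer: 7

Derivation:
Step 0: ref 4 → FAULT, frames=[4,-,-,-]
Step 1: ref 4 → HIT, frames=[4,-,-,-]
Step 2: ref 2 → FAULT, frames=[4,2,-,-]
Step 3: ref 1 → FAULT, frames=[4,2,1,-]
Step 4: ref 6 → FAULT, frames=[4,2,1,6]
Step 5: ref 2 → HIT, frames=[4,2,1,6]
Step 6: ref 3 → FAULT (evict 4), frames=[3,2,1,6]
Step 7: ref 3 → HIT, frames=[3,2,1,6]
Step 8: ref 1 → HIT, frames=[3,2,1,6]
Step 9: ref 3 → HIT, frames=[3,2,1,6]
Step 10: ref 3 → HIT, frames=[3,2,1,6]
Step 11: ref 3 → HIT, frames=[3,2,1,6]
Step 12: ref 3 → HIT, frames=[3,2,1,6]
Step 13: ref 3 → HIT, frames=[3,2,1,6]
Step 14: ref 7 → FAULT (evict 2), frames=[3,7,1,6]
Step 15: ref 2 → FAULT (evict 1), frames=[3,7,2,6]
Total faults: 7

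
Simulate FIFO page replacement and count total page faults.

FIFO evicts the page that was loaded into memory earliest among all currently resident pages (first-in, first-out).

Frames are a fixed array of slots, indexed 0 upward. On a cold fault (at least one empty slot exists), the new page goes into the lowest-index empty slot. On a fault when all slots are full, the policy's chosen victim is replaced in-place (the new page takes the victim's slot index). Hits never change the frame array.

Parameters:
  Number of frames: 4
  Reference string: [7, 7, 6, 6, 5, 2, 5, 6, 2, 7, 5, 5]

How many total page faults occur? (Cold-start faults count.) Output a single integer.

Step 0: ref 7 → FAULT, frames=[7,-,-,-]
Step 1: ref 7 → HIT, frames=[7,-,-,-]
Step 2: ref 6 → FAULT, frames=[7,6,-,-]
Step 3: ref 6 → HIT, frames=[7,6,-,-]
Step 4: ref 5 → FAULT, frames=[7,6,5,-]
Step 5: ref 2 → FAULT, frames=[7,6,5,2]
Step 6: ref 5 → HIT, frames=[7,6,5,2]
Step 7: ref 6 → HIT, frames=[7,6,5,2]
Step 8: ref 2 → HIT, frames=[7,6,5,2]
Step 9: ref 7 → HIT, frames=[7,6,5,2]
Step 10: ref 5 → HIT, frames=[7,6,5,2]
Step 11: ref 5 → HIT, frames=[7,6,5,2]
Total faults: 4

Answer: 4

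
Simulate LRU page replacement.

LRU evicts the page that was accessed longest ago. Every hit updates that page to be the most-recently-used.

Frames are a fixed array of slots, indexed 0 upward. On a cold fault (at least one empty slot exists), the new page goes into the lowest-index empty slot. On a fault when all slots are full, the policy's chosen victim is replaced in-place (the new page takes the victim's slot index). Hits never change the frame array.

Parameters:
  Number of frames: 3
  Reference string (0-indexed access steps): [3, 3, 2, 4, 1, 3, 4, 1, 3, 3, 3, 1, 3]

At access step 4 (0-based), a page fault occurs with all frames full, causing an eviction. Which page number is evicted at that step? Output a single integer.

Answer: 3

Derivation:
Step 0: ref 3 -> FAULT, frames=[3,-,-]
Step 1: ref 3 -> HIT, frames=[3,-,-]
Step 2: ref 2 -> FAULT, frames=[3,2,-]
Step 3: ref 4 -> FAULT, frames=[3,2,4]
Step 4: ref 1 -> FAULT, evict 3, frames=[1,2,4]
At step 4: evicted page 3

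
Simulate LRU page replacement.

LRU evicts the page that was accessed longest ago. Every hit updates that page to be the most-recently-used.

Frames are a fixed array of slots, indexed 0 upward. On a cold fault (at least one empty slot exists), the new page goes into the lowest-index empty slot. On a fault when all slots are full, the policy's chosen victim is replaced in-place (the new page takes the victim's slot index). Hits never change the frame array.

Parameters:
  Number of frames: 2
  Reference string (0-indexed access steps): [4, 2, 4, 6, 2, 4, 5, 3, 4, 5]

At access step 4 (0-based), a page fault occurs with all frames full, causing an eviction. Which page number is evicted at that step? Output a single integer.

Step 0: ref 4 -> FAULT, frames=[4,-]
Step 1: ref 2 -> FAULT, frames=[4,2]
Step 2: ref 4 -> HIT, frames=[4,2]
Step 3: ref 6 -> FAULT, evict 2, frames=[4,6]
Step 4: ref 2 -> FAULT, evict 4, frames=[2,6]
At step 4: evicted page 4

Answer: 4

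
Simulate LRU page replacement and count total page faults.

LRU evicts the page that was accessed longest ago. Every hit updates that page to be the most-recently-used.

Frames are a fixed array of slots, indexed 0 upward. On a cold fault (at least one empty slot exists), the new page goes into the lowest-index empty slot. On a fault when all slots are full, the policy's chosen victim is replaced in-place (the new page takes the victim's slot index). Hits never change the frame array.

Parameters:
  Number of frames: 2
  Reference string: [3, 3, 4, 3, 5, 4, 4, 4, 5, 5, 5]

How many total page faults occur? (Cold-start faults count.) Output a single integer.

Step 0: ref 3 → FAULT, frames=[3,-]
Step 1: ref 3 → HIT, frames=[3,-]
Step 2: ref 4 → FAULT, frames=[3,4]
Step 3: ref 3 → HIT, frames=[3,4]
Step 4: ref 5 → FAULT (evict 4), frames=[3,5]
Step 5: ref 4 → FAULT (evict 3), frames=[4,5]
Step 6: ref 4 → HIT, frames=[4,5]
Step 7: ref 4 → HIT, frames=[4,5]
Step 8: ref 5 → HIT, frames=[4,5]
Step 9: ref 5 → HIT, frames=[4,5]
Step 10: ref 5 → HIT, frames=[4,5]
Total faults: 4

Answer: 4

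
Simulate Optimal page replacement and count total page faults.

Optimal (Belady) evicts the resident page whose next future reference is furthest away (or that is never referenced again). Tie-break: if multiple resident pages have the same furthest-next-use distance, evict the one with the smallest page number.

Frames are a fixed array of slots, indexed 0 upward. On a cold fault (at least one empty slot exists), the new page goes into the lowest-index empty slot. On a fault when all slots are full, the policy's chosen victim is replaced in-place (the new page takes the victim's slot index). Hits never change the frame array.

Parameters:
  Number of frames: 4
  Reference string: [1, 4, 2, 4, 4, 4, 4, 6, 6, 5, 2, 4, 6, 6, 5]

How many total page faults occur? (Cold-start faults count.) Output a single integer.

Answer: 5

Derivation:
Step 0: ref 1 → FAULT, frames=[1,-,-,-]
Step 1: ref 4 → FAULT, frames=[1,4,-,-]
Step 2: ref 2 → FAULT, frames=[1,4,2,-]
Step 3: ref 4 → HIT, frames=[1,4,2,-]
Step 4: ref 4 → HIT, frames=[1,4,2,-]
Step 5: ref 4 → HIT, frames=[1,4,2,-]
Step 6: ref 4 → HIT, frames=[1,4,2,-]
Step 7: ref 6 → FAULT, frames=[1,4,2,6]
Step 8: ref 6 → HIT, frames=[1,4,2,6]
Step 9: ref 5 → FAULT (evict 1), frames=[5,4,2,6]
Step 10: ref 2 → HIT, frames=[5,4,2,6]
Step 11: ref 4 → HIT, frames=[5,4,2,6]
Step 12: ref 6 → HIT, frames=[5,4,2,6]
Step 13: ref 6 → HIT, frames=[5,4,2,6]
Step 14: ref 5 → HIT, frames=[5,4,2,6]
Total faults: 5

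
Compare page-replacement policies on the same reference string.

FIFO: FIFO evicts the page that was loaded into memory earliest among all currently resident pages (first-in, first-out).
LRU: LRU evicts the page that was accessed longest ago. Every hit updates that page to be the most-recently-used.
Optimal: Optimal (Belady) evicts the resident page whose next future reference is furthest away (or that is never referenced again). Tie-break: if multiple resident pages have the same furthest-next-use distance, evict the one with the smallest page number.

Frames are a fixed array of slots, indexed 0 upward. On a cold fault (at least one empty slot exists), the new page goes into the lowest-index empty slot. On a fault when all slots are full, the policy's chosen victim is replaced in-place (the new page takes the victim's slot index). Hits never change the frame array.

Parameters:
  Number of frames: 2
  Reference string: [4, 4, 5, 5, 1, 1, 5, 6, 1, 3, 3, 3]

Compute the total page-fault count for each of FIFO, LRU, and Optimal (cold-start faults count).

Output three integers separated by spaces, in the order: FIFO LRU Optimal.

Answer: 5 6 5

Derivation:
--- FIFO ---
  step 0: ref 4 -> FAULT, frames=[4,-] (faults so far: 1)
  step 1: ref 4 -> HIT, frames=[4,-] (faults so far: 1)
  step 2: ref 5 -> FAULT, frames=[4,5] (faults so far: 2)
  step 3: ref 5 -> HIT, frames=[4,5] (faults so far: 2)
  step 4: ref 1 -> FAULT, evict 4, frames=[1,5] (faults so far: 3)
  step 5: ref 1 -> HIT, frames=[1,5] (faults so far: 3)
  step 6: ref 5 -> HIT, frames=[1,5] (faults so far: 3)
  step 7: ref 6 -> FAULT, evict 5, frames=[1,6] (faults so far: 4)
  step 8: ref 1 -> HIT, frames=[1,6] (faults so far: 4)
  step 9: ref 3 -> FAULT, evict 1, frames=[3,6] (faults so far: 5)
  step 10: ref 3 -> HIT, frames=[3,6] (faults so far: 5)
  step 11: ref 3 -> HIT, frames=[3,6] (faults so far: 5)
  FIFO total faults: 5
--- LRU ---
  step 0: ref 4 -> FAULT, frames=[4,-] (faults so far: 1)
  step 1: ref 4 -> HIT, frames=[4,-] (faults so far: 1)
  step 2: ref 5 -> FAULT, frames=[4,5] (faults so far: 2)
  step 3: ref 5 -> HIT, frames=[4,5] (faults so far: 2)
  step 4: ref 1 -> FAULT, evict 4, frames=[1,5] (faults so far: 3)
  step 5: ref 1 -> HIT, frames=[1,5] (faults so far: 3)
  step 6: ref 5 -> HIT, frames=[1,5] (faults so far: 3)
  step 7: ref 6 -> FAULT, evict 1, frames=[6,5] (faults so far: 4)
  step 8: ref 1 -> FAULT, evict 5, frames=[6,1] (faults so far: 5)
  step 9: ref 3 -> FAULT, evict 6, frames=[3,1] (faults so far: 6)
  step 10: ref 3 -> HIT, frames=[3,1] (faults so far: 6)
  step 11: ref 3 -> HIT, frames=[3,1] (faults so far: 6)
  LRU total faults: 6
--- Optimal ---
  step 0: ref 4 -> FAULT, frames=[4,-] (faults so far: 1)
  step 1: ref 4 -> HIT, frames=[4,-] (faults so far: 1)
  step 2: ref 5 -> FAULT, frames=[4,5] (faults so far: 2)
  step 3: ref 5 -> HIT, frames=[4,5] (faults so far: 2)
  step 4: ref 1 -> FAULT, evict 4, frames=[1,5] (faults so far: 3)
  step 5: ref 1 -> HIT, frames=[1,5] (faults so far: 3)
  step 6: ref 5 -> HIT, frames=[1,5] (faults so far: 3)
  step 7: ref 6 -> FAULT, evict 5, frames=[1,6] (faults so far: 4)
  step 8: ref 1 -> HIT, frames=[1,6] (faults so far: 4)
  step 9: ref 3 -> FAULT, evict 1, frames=[3,6] (faults so far: 5)
  step 10: ref 3 -> HIT, frames=[3,6] (faults so far: 5)
  step 11: ref 3 -> HIT, frames=[3,6] (faults so far: 5)
  Optimal total faults: 5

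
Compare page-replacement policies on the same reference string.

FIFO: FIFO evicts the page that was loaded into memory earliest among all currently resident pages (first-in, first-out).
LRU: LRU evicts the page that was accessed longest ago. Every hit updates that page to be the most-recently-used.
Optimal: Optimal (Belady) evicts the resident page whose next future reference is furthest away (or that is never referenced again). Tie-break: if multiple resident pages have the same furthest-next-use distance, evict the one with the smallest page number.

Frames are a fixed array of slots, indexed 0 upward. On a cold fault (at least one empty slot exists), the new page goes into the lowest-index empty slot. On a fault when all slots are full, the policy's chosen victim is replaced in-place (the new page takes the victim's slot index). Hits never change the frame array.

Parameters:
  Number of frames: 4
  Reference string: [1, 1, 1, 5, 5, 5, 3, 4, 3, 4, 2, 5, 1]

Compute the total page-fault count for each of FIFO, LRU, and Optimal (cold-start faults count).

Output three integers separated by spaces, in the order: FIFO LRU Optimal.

Answer: 6 6 5

Derivation:
--- FIFO ---
  step 0: ref 1 -> FAULT, frames=[1,-,-,-] (faults so far: 1)
  step 1: ref 1 -> HIT, frames=[1,-,-,-] (faults so far: 1)
  step 2: ref 1 -> HIT, frames=[1,-,-,-] (faults so far: 1)
  step 3: ref 5 -> FAULT, frames=[1,5,-,-] (faults so far: 2)
  step 4: ref 5 -> HIT, frames=[1,5,-,-] (faults so far: 2)
  step 5: ref 5 -> HIT, frames=[1,5,-,-] (faults so far: 2)
  step 6: ref 3 -> FAULT, frames=[1,5,3,-] (faults so far: 3)
  step 7: ref 4 -> FAULT, frames=[1,5,3,4] (faults so far: 4)
  step 8: ref 3 -> HIT, frames=[1,5,3,4] (faults so far: 4)
  step 9: ref 4 -> HIT, frames=[1,5,3,4] (faults so far: 4)
  step 10: ref 2 -> FAULT, evict 1, frames=[2,5,3,4] (faults so far: 5)
  step 11: ref 5 -> HIT, frames=[2,5,3,4] (faults so far: 5)
  step 12: ref 1 -> FAULT, evict 5, frames=[2,1,3,4] (faults so far: 6)
  FIFO total faults: 6
--- LRU ---
  step 0: ref 1 -> FAULT, frames=[1,-,-,-] (faults so far: 1)
  step 1: ref 1 -> HIT, frames=[1,-,-,-] (faults so far: 1)
  step 2: ref 1 -> HIT, frames=[1,-,-,-] (faults so far: 1)
  step 3: ref 5 -> FAULT, frames=[1,5,-,-] (faults so far: 2)
  step 4: ref 5 -> HIT, frames=[1,5,-,-] (faults so far: 2)
  step 5: ref 5 -> HIT, frames=[1,5,-,-] (faults so far: 2)
  step 6: ref 3 -> FAULT, frames=[1,5,3,-] (faults so far: 3)
  step 7: ref 4 -> FAULT, frames=[1,5,3,4] (faults so far: 4)
  step 8: ref 3 -> HIT, frames=[1,5,3,4] (faults so far: 4)
  step 9: ref 4 -> HIT, frames=[1,5,3,4] (faults so far: 4)
  step 10: ref 2 -> FAULT, evict 1, frames=[2,5,3,4] (faults so far: 5)
  step 11: ref 5 -> HIT, frames=[2,5,3,4] (faults so far: 5)
  step 12: ref 1 -> FAULT, evict 3, frames=[2,5,1,4] (faults so far: 6)
  LRU total faults: 6
--- Optimal ---
  step 0: ref 1 -> FAULT, frames=[1,-,-,-] (faults so far: 1)
  step 1: ref 1 -> HIT, frames=[1,-,-,-] (faults so far: 1)
  step 2: ref 1 -> HIT, frames=[1,-,-,-] (faults so far: 1)
  step 3: ref 5 -> FAULT, frames=[1,5,-,-] (faults so far: 2)
  step 4: ref 5 -> HIT, frames=[1,5,-,-] (faults so far: 2)
  step 5: ref 5 -> HIT, frames=[1,5,-,-] (faults so far: 2)
  step 6: ref 3 -> FAULT, frames=[1,5,3,-] (faults so far: 3)
  step 7: ref 4 -> FAULT, frames=[1,5,3,4] (faults so far: 4)
  step 8: ref 3 -> HIT, frames=[1,5,3,4] (faults so far: 4)
  step 9: ref 4 -> HIT, frames=[1,5,3,4] (faults so far: 4)
  step 10: ref 2 -> FAULT, evict 3, frames=[1,5,2,4] (faults so far: 5)
  step 11: ref 5 -> HIT, frames=[1,5,2,4] (faults so far: 5)
  step 12: ref 1 -> HIT, frames=[1,5,2,4] (faults so far: 5)
  Optimal total faults: 5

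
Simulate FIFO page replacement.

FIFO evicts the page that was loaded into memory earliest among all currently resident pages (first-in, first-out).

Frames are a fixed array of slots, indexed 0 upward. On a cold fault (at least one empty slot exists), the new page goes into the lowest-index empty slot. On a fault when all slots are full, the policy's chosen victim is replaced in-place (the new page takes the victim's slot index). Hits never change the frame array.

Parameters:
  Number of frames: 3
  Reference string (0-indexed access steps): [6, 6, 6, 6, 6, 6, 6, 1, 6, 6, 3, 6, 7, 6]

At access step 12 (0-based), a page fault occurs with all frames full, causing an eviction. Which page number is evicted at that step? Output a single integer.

Answer: 6

Derivation:
Step 0: ref 6 -> FAULT, frames=[6,-,-]
Step 1: ref 6 -> HIT, frames=[6,-,-]
Step 2: ref 6 -> HIT, frames=[6,-,-]
Step 3: ref 6 -> HIT, frames=[6,-,-]
Step 4: ref 6 -> HIT, frames=[6,-,-]
Step 5: ref 6 -> HIT, frames=[6,-,-]
Step 6: ref 6 -> HIT, frames=[6,-,-]
Step 7: ref 1 -> FAULT, frames=[6,1,-]
Step 8: ref 6 -> HIT, frames=[6,1,-]
Step 9: ref 6 -> HIT, frames=[6,1,-]
Step 10: ref 3 -> FAULT, frames=[6,1,3]
Step 11: ref 6 -> HIT, frames=[6,1,3]
Step 12: ref 7 -> FAULT, evict 6, frames=[7,1,3]
At step 12: evicted page 6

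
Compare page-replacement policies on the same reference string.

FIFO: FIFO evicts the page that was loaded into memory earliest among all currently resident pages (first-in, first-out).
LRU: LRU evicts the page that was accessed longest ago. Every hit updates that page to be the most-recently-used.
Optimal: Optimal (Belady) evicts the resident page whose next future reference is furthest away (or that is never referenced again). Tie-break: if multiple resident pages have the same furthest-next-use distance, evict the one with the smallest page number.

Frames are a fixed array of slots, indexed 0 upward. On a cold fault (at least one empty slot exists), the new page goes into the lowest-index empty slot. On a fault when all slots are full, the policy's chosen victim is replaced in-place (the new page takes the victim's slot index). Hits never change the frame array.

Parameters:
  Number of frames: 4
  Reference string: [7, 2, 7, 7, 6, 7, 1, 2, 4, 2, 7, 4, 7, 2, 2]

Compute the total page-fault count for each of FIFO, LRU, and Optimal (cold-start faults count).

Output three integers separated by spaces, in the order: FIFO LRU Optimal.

--- FIFO ---
  step 0: ref 7 -> FAULT, frames=[7,-,-,-] (faults so far: 1)
  step 1: ref 2 -> FAULT, frames=[7,2,-,-] (faults so far: 2)
  step 2: ref 7 -> HIT, frames=[7,2,-,-] (faults so far: 2)
  step 3: ref 7 -> HIT, frames=[7,2,-,-] (faults so far: 2)
  step 4: ref 6 -> FAULT, frames=[7,2,6,-] (faults so far: 3)
  step 5: ref 7 -> HIT, frames=[7,2,6,-] (faults so far: 3)
  step 6: ref 1 -> FAULT, frames=[7,2,6,1] (faults so far: 4)
  step 7: ref 2 -> HIT, frames=[7,2,6,1] (faults so far: 4)
  step 8: ref 4 -> FAULT, evict 7, frames=[4,2,6,1] (faults so far: 5)
  step 9: ref 2 -> HIT, frames=[4,2,6,1] (faults so far: 5)
  step 10: ref 7 -> FAULT, evict 2, frames=[4,7,6,1] (faults so far: 6)
  step 11: ref 4 -> HIT, frames=[4,7,6,1] (faults so far: 6)
  step 12: ref 7 -> HIT, frames=[4,7,6,1] (faults so far: 6)
  step 13: ref 2 -> FAULT, evict 6, frames=[4,7,2,1] (faults so far: 7)
  step 14: ref 2 -> HIT, frames=[4,7,2,1] (faults so far: 7)
  FIFO total faults: 7
--- LRU ---
  step 0: ref 7 -> FAULT, frames=[7,-,-,-] (faults so far: 1)
  step 1: ref 2 -> FAULT, frames=[7,2,-,-] (faults so far: 2)
  step 2: ref 7 -> HIT, frames=[7,2,-,-] (faults so far: 2)
  step 3: ref 7 -> HIT, frames=[7,2,-,-] (faults so far: 2)
  step 4: ref 6 -> FAULT, frames=[7,2,6,-] (faults so far: 3)
  step 5: ref 7 -> HIT, frames=[7,2,6,-] (faults so far: 3)
  step 6: ref 1 -> FAULT, frames=[7,2,6,1] (faults so far: 4)
  step 7: ref 2 -> HIT, frames=[7,2,6,1] (faults so far: 4)
  step 8: ref 4 -> FAULT, evict 6, frames=[7,2,4,1] (faults so far: 5)
  step 9: ref 2 -> HIT, frames=[7,2,4,1] (faults so far: 5)
  step 10: ref 7 -> HIT, frames=[7,2,4,1] (faults so far: 5)
  step 11: ref 4 -> HIT, frames=[7,2,4,1] (faults so far: 5)
  step 12: ref 7 -> HIT, frames=[7,2,4,1] (faults so far: 5)
  step 13: ref 2 -> HIT, frames=[7,2,4,1] (faults so far: 5)
  step 14: ref 2 -> HIT, frames=[7,2,4,1] (faults so far: 5)
  LRU total faults: 5
--- Optimal ---
  step 0: ref 7 -> FAULT, frames=[7,-,-,-] (faults so far: 1)
  step 1: ref 2 -> FAULT, frames=[7,2,-,-] (faults so far: 2)
  step 2: ref 7 -> HIT, frames=[7,2,-,-] (faults so far: 2)
  step 3: ref 7 -> HIT, frames=[7,2,-,-] (faults so far: 2)
  step 4: ref 6 -> FAULT, frames=[7,2,6,-] (faults so far: 3)
  step 5: ref 7 -> HIT, frames=[7,2,6,-] (faults so far: 3)
  step 6: ref 1 -> FAULT, frames=[7,2,6,1] (faults so far: 4)
  step 7: ref 2 -> HIT, frames=[7,2,6,1] (faults so far: 4)
  step 8: ref 4 -> FAULT, evict 1, frames=[7,2,6,4] (faults so far: 5)
  step 9: ref 2 -> HIT, frames=[7,2,6,4] (faults so far: 5)
  step 10: ref 7 -> HIT, frames=[7,2,6,4] (faults so far: 5)
  step 11: ref 4 -> HIT, frames=[7,2,6,4] (faults so far: 5)
  step 12: ref 7 -> HIT, frames=[7,2,6,4] (faults so far: 5)
  step 13: ref 2 -> HIT, frames=[7,2,6,4] (faults so far: 5)
  step 14: ref 2 -> HIT, frames=[7,2,6,4] (faults so far: 5)
  Optimal total faults: 5

Answer: 7 5 5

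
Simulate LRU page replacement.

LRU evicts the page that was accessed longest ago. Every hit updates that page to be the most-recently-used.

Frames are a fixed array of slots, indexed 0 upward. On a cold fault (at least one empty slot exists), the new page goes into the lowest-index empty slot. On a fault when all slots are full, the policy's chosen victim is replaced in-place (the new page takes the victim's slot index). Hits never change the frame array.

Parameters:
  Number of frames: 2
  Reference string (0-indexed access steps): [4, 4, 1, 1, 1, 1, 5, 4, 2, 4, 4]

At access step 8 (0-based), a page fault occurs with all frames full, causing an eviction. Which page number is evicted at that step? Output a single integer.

Answer: 5

Derivation:
Step 0: ref 4 -> FAULT, frames=[4,-]
Step 1: ref 4 -> HIT, frames=[4,-]
Step 2: ref 1 -> FAULT, frames=[4,1]
Step 3: ref 1 -> HIT, frames=[4,1]
Step 4: ref 1 -> HIT, frames=[4,1]
Step 5: ref 1 -> HIT, frames=[4,1]
Step 6: ref 5 -> FAULT, evict 4, frames=[5,1]
Step 7: ref 4 -> FAULT, evict 1, frames=[5,4]
Step 8: ref 2 -> FAULT, evict 5, frames=[2,4]
At step 8: evicted page 5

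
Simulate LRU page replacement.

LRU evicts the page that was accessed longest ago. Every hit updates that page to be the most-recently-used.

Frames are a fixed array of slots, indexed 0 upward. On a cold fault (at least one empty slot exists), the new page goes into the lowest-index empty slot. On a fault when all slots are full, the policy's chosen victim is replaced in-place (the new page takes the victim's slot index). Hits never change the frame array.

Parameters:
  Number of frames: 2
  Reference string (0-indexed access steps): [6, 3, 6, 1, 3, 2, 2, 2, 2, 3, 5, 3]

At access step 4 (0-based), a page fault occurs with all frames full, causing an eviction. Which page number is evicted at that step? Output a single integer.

Answer: 6

Derivation:
Step 0: ref 6 -> FAULT, frames=[6,-]
Step 1: ref 3 -> FAULT, frames=[6,3]
Step 2: ref 6 -> HIT, frames=[6,3]
Step 3: ref 1 -> FAULT, evict 3, frames=[6,1]
Step 4: ref 3 -> FAULT, evict 6, frames=[3,1]
At step 4: evicted page 6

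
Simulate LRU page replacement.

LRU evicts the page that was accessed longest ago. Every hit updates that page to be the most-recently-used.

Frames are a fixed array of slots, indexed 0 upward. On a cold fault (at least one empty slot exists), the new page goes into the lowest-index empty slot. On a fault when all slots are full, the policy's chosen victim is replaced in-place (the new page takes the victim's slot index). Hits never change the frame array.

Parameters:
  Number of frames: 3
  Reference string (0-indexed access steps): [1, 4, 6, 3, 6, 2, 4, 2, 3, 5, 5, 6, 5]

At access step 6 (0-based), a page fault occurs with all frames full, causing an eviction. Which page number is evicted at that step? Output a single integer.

Answer: 3

Derivation:
Step 0: ref 1 -> FAULT, frames=[1,-,-]
Step 1: ref 4 -> FAULT, frames=[1,4,-]
Step 2: ref 6 -> FAULT, frames=[1,4,6]
Step 3: ref 3 -> FAULT, evict 1, frames=[3,4,6]
Step 4: ref 6 -> HIT, frames=[3,4,6]
Step 5: ref 2 -> FAULT, evict 4, frames=[3,2,6]
Step 6: ref 4 -> FAULT, evict 3, frames=[4,2,6]
At step 6: evicted page 3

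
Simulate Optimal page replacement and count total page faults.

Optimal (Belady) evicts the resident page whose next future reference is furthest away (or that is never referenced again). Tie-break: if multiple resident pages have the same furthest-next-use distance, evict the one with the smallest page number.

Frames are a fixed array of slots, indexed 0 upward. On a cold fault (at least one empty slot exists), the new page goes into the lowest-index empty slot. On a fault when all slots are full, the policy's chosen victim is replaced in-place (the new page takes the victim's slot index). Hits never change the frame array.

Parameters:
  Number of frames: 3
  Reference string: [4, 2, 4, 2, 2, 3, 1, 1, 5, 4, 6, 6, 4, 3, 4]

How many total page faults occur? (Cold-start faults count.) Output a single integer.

Answer: 6

Derivation:
Step 0: ref 4 → FAULT, frames=[4,-,-]
Step 1: ref 2 → FAULT, frames=[4,2,-]
Step 2: ref 4 → HIT, frames=[4,2,-]
Step 3: ref 2 → HIT, frames=[4,2,-]
Step 4: ref 2 → HIT, frames=[4,2,-]
Step 5: ref 3 → FAULT, frames=[4,2,3]
Step 6: ref 1 → FAULT (evict 2), frames=[4,1,3]
Step 7: ref 1 → HIT, frames=[4,1,3]
Step 8: ref 5 → FAULT (evict 1), frames=[4,5,3]
Step 9: ref 4 → HIT, frames=[4,5,3]
Step 10: ref 6 → FAULT (evict 5), frames=[4,6,3]
Step 11: ref 6 → HIT, frames=[4,6,3]
Step 12: ref 4 → HIT, frames=[4,6,3]
Step 13: ref 3 → HIT, frames=[4,6,3]
Step 14: ref 4 → HIT, frames=[4,6,3]
Total faults: 6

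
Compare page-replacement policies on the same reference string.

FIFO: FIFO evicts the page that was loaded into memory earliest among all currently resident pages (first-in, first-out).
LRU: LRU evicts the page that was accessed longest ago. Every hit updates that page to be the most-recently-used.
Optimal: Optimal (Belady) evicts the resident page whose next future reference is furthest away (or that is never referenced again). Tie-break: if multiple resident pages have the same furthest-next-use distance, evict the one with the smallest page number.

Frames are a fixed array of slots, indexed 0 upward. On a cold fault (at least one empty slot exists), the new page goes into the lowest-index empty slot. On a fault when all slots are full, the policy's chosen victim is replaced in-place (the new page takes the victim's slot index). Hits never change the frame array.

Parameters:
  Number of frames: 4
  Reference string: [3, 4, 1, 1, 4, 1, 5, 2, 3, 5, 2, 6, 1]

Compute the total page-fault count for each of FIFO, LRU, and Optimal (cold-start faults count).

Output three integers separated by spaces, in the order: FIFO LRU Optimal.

--- FIFO ---
  step 0: ref 3 -> FAULT, frames=[3,-,-,-] (faults so far: 1)
  step 1: ref 4 -> FAULT, frames=[3,4,-,-] (faults so far: 2)
  step 2: ref 1 -> FAULT, frames=[3,4,1,-] (faults so far: 3)
  step 3: ref 1 -> HIT, frames=[3,4,1,-] (faults so far: 3)
  step 4: ref 4 -> HIT, frames=[3,4,1,-] (faults so far: 3)
  step 5: ref 1 -> HIT, frames=[3,4,1,-] (faults so far: 3)
  step 6: ref 5 -> FAULT, frames=[3,4,1,5] (faults so far: 4)
  step 7: ref 2 -> FAULT, evict 3, frames=[2,4,1,5] (faults so far: 5)
  step 8: ref 3 -> FAULT, evict 4, frames=[2,3,1,5] (faults so far: 6)
  step 9: ref 5 -> HIT, frames=[2,3,1,5] (faults so far: 6)
  step 10: ref 2 -> HIT, frames=[2,3,1,5] (faults so far: 6)
  step 11: ref 6 -> FAULT, evict 1, frames=[2,3,6,5] (faults so far: 7)
  step 12: ref 1 -> FAULT, evict 5, frames=[2,3,6,1] (faults so far: 8)
  FIFO total faults: 8
--- LRU ---
  step 0: ref 3 -> FAULT, frames=[3,-,-,-] (faults so far: 1)
  step 1: ref 4 -> FAULT, frames=[3,4,-,-] (faults so far: 2)
  step 2: ref 1 -> FAULT, frames=[3,4,1,-] (faults so far: 3)
  step 3: ref 1 -> HIT, frames=[3,4,1,-] (faults so far: 3)
  step 4: ref 4 -> HIT, frames=[3,4,1,-] (faults so far: 3)
  step 5: ref 1 -> HIT, frames=[3,4,1,-] (faults so far: 3)
  step 6: ref 5 -> FAULT, frames=[3,4,1,5] (faults so far: 4)
  step 7: ref 2 -> FAULT, evict 3, frames=[2,4,1,5] (faults so far: 5)
  step 8: ref 3 -> FAULT, evict 4, frames=[2,3,1,5] (faults so far: 6)
  step 9: ref 5 -> HIT, frames=[2,3,1,5] (faults so far: 6)
  step 10: ref 2 -> HIT, frames=[2,3,1,5] (faults so far: 6)
  step 11: ref 6 -> FAULT, evict 1, frames=[2,3,6,5] (faults so far: 7)
  step 12: ref 1 -> FAULT, evict 3, frames=[2,1,6,5] (faults so far: 8)
  LRU total faults: 8
--- Optimal ---
  step 0: ref 3 -> FAULT, frames=[3,-,-,-] (faults so far: 1)
  step 1: ref 4 -> FAULT, frames=[3,4,-,-] (faults so far: 2)
  step 2: ref 1 -> FAULT, frames=[3,4,1,-] (faults so far: 3)
  step 3: ref 1 -> HIT, frames=[3,4,1,-] (faults so far: 3)
  step 4: ref 4 -> HIT, frames=[3,4,1,-] (faults so far: 3)
  step 5: ref 1 -> HIT, frames=[3,4,1,-] (faults so far: 3)
  step 6: ref 5 -> FAULT, frames=[3,4,1,5] (faults so far: 4)
  step 7: ref 2 -> FAULT, evict 4, frames=[3,2,1,5] (faults so far: 5)
  step 8: ref 3 -> HIT, frames=[3,2,1,5] (faults so far: 5)
  step 9: ref 5 -> HIT, frames=[3,2,1,5] (faults so far: 5)
  step 10: ref 2 -> HIT, frames=[3,2,1,5] (faults so far: 5)
  step 11: ref 6 -> FAULT, evict 2, frames=[3,6,1,5] (faults so far: 6)
  step 12: ref 1 -> HIT, frames=[3,6,1,5] (faults so far: 6)
  Optimal total faults: 6

Answer: 8 8 6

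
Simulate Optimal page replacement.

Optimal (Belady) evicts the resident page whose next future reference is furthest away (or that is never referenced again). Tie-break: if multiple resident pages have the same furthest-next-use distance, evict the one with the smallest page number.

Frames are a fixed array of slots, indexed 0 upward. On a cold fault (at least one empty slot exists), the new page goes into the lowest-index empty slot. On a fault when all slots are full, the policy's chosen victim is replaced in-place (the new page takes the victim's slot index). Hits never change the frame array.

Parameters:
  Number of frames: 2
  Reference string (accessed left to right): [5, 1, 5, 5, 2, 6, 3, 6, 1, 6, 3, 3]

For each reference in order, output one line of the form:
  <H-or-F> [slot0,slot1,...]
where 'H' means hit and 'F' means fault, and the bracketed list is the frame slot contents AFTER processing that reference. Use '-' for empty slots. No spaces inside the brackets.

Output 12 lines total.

F [5,-]
F [5,1]
H [5,1]
H [5,1]
F [2,1]
F [6,1]
F [6,3]
H [6,3]
F [6,1]
H [6,1]
F [6,3]
H [6,3]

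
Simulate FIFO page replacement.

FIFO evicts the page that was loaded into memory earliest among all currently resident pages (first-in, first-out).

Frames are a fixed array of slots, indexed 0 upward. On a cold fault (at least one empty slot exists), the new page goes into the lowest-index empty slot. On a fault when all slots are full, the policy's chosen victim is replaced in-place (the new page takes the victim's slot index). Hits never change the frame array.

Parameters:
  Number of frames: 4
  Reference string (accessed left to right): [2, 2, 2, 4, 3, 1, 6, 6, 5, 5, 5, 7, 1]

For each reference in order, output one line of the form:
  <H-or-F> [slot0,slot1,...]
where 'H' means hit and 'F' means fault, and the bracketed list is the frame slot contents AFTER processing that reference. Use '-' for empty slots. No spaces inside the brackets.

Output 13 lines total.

F [2,-,-,-]
H [2,-,-,-]
H [2,-,-,-]
F [2,4,-,-]
F [2,4,3,-]
F [2,4,3,1]
F [6,4,3,1]
H [6,4,3,1]
F [6,5,3,1]
H [6,5,3,1]
H [6,5,3,1]
F [6,5,7,1]
H [6,5,7,1]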